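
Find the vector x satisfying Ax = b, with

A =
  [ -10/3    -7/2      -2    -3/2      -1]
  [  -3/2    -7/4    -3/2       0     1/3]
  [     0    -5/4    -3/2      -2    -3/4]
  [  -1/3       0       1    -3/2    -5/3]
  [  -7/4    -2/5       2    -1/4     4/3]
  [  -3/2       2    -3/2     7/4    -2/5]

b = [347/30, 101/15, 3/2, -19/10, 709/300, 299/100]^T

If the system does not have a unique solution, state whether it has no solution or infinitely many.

x_1 = -2, x_2 = -6/5, x_3 = -1, x_4 = 3/5, x_5 = 2/5

Row-reduce the augmented matrix:
R1 ← R1 / (-10/3).
R2 ← R2 + 3/2·R1.
R4 ← R4 + 1/3·R1.
R5 ← R5 + 7/4·R1.
R6 ← R6 + 3/2·R1.
R2 ← R2 / (-7/40).
R1 ← R1 − 21/20·R2.
R3 ← R3 + 5/4·R2.
R4 ← R4 − 7/20·R2.
R5 ← R5 − 23/16·R2.
R6 ← R6 − 143/40·R2.
R3 ← R3 / (39/14).
R1 ← R1 + 3·R3.
R2 ← R2 − 24/7·R3.
R5 ← R5 + 263/140·R3.
R6 ← R6 + 90/7·R3.
Swap R4 and R5.
R4 ← R4 / (289/195).
R1 ← R1 + 37/13·R4.
R2 ← R2 − 59/13·R4.
R3 ← R3 + 191/78·R4.
R6 ← R6 + 397/26·R4.
Swap R5 and R6.
R5 ← R5 / (6749/240).
R1 ← R1 − 47/8·R5.
R2 ← R2 + 215/24·R5.
R3 ← R3 − 209/48·R5.
R4 ← R4 − 65/24·R5.
R6 reduces to 0 = 0, so the extra equation is consistent.
Reading off the reduced rows gives x_1 = -2, x_2 = -6/5, x_3 = -1, x_4 = 3/5, x_5 = 2/5.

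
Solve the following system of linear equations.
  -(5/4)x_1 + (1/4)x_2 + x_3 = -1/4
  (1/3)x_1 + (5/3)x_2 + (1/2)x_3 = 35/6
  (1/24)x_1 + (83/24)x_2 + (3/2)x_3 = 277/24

infinitely many solutions

Row-reduce:
R1 ← R1 / (-5/4).
R2 ← R2 − 1/3·R1.
R3 ← R3 − 1/24·R1.
R2 ← R2 / (26/15).
R1 ← R1 + 1/5·R2.
R3 ← R3 − 52/15·R2.
Rank is 2 with 3 unknowns, leaving x_3 free.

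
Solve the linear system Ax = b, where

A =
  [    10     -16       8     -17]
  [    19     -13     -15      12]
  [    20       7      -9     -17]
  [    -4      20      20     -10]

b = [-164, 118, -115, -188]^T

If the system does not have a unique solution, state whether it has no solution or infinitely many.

Row-reduce the augmented matrix:
R1 ← R1 / (10).
R2 ← R2 − 19·R1.
R3 ← R3 − 20·R1.
R4 ← R4 + 4·R1.
R2 ← R2 / (87/5).
R1 ← R1 + 8/5·R2.
R3 ← R3 − 39·R2.
R4 ← R4 − 68/5·R2.
R3 ← R3 / (1238/29).
R1 ← R1 + 172/87·R3.
R2 ← R2 + 151/87·R3.
R4 ← R4 − 4072/87·R3.
R4 ← R4 / (72052/1857).
R1 ← R1 + 5339/3714·R4.
R2 ← R2 + 5941/7428·R4.
R3 ← R3 + 4773/2476·R4.
Reading off the reduced rows gives x_1 = -3, x_2 = -1, x_3 = -6, x_4 = 6.

x_1 = -3, x_2 = -1, x_3 = -6, x_4 = 6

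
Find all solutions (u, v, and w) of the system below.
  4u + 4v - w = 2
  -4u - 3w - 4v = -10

Row-reduce:
R1 ← R1 / (4).
R2 ← R2 + 4·R1.
R2 ← R2 / (-4).
R1 ← R1 + 1/4·R2.
Rank is 2 with 3 unknowns, leaving v free.

infinitely many solutions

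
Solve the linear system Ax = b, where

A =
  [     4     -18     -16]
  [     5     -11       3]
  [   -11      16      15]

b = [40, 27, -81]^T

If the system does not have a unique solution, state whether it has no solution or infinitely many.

Row-reduce the augmented matrix:
R1 ← R1 / (4).
R2 ← R2 − 5·R1.
R3 ← R3 + 11·R1.
R2 ← R2 / (23/2).
R1 ← R1 + 9/2·R2.
R3 ← R3 + 67/2·R2.
R3 ← R3 / (38).
R1 ← R1 − 5·R3.
R2 ← R2 − 2·R3.
Reading off the reduced rows gives x_1 = 6, x_2 = 0, x_3 = -1.

x_1 = 6, x_2 = 0, x_3 = -1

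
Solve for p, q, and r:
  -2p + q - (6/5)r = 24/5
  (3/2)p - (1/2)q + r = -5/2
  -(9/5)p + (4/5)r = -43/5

p = 3, q = 6, r = -4

Row-reduce the augmented matrix:
R1 ← R1 / (-2).
R2 ← R2 − 3/2·R1.
R3 ← R3 + 9/5·R1.
R2 ← R2 / (1/4).
R1 ← R1 + 1/2·R2.
R3 ← R3 + 9/10·R2.
R3 ← R3 / (56/25).
R1 ← R1 − 4/5·R3.
R2 ← R2 − 2/5·R3.
Reading off the reduced rows gives p = 3, q = 6, r = -4.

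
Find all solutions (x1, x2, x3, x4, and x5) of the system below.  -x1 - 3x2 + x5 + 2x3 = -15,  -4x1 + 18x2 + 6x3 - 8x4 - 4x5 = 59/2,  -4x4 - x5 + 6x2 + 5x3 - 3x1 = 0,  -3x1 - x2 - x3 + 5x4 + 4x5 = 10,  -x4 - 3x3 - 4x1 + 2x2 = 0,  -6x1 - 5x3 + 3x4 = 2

no solution

Row-reduce:
R1 ← R1 / (-1).
R2 ← R2 + 4·R1.
R3 ← R3 + 3·R1.
R4 ← R4 + 3·R1.
R5 ← R5 + 4·R1.
R6 ← R6 + 6·R1.
R2 ← R2 / (30).
R1 ← R1 − 3·R2.
R3 ← R3 − 15·R2.
R4 ← R4 − 8·R2.
R5 ← R5 − 14·R2.
R6 ← R6 − 18·R2.
Swap R3 and R4.
R3 ← R3 / (-97/15).
R1 ← R1 + 9/5·R3.
R2 ← R2 + 1/15·R3.
R5 ← R5 + 151/15·R3.
R6 ← R6 + 79/5·R3.
Swap R4 and R5.
R4 ← R4 / (-812/97).
R1 ← R1 + 115/97·R4.
R2 ← R2 + 33/97·R4.
R3 ← R3 + 107/97·R4.
R6 ← R6 + 934/97·R4.
Swap R5 and R6.
R5 ← R5 / (-1193/406).
R1 ← R1 + 279/812·R5.
R2 ← R2 + 73/812·R5.
R3 ← R3 − 157/812·R5.
R4 ← R4 − 499/812·R5.
Row 6 reduces to 0 = 1/4, a contradiction. The system is inconsistent.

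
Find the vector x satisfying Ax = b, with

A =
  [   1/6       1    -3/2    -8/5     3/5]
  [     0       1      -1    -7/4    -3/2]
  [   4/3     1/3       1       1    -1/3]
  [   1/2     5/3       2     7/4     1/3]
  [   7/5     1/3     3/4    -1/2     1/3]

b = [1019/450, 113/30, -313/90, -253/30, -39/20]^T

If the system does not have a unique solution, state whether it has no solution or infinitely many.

x_1 = -1/3, x_2 = -3/2, x_3 = -5/3, x_4 = -6/5, x_5 = -1

Row-reduce the augmented matrix:
R1 ← R1 / (1/6).
R3 ← R3 − 4/3·R1.
R4 ← R4 − 1/2·R1.
R5 ← R5 − 7/5·R1.
R1 ← R1 − 6·R2.
R3 ← R3 + 23/3·R2.
R4 ← R4 + 4/3·R2.
R5 ← R5 + 121/15·R2.
R3 ← R3 / (16/3).
R1 ← R1 + 3·R3.
R2 ← R2 + 1·R3.
R4 ← R4 − 31/6·R3.
R5 ← R5 − 317/60·R3.
R4 ← R4 / (2461/640).
R1 ← R1 − 357/320·R4.
R2 ← R2 + 537/320·R4.
R3 ← R3 − 23/320·R4.
R5 ← R5 + 9961/6400·R4.
R5 ← R5 / (707233/147660).
R1 ← R1 + 1047/2461·R5.
R2 ← R2 − 2216/2461·R5.
R3 ← R3 + 359/107·R5.
R4 ← R4 − 8094/2461·R5.
Reading off the reduced rows gives x_1 = -1/3, x_2 = -3/2, x_3 = -5/3, x_4 = -6/5, x_5 = -1.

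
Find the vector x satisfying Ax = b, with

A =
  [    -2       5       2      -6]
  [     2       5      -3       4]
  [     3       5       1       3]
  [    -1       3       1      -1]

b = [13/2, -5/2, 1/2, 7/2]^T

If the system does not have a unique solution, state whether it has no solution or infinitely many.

x_1 = -1, x_2 = 1/2, x_3 = 1, x_4 = 0

Row-reduce the augmented matrix:
R1 ← R1 / (-2).
R2 ← R2 − 2·R1.
R3 ← R3 − 3·R1.
R4 ← R4 + 1·R1.
R2 ← R2 / (10).
R1 ← R1 + 5/2·R2.
R3 ← R3 − 25/2·R2.
R4 ← R4 − 1/2·R2.
R3 ← R3 / (21/4).
R1 ← R1 + 5/4·R3.
R2 ← R2 + 1/10·R3.
R4 ← R4 − 1/20·R3.
R4 ← R4 / (32/15).
R1 ← R1 − 5/3·R4.
R2 ← R2 + 4/15·R4.
R3 ← R3 + 2/3·R4.
Reading off the reduced rows gives x_1 = -1, x_2 = 1/2, x_3 = 1, x_4 = 0.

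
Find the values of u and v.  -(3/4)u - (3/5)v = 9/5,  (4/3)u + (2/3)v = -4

u = -4, v = 2

Row-reduce the augmented matrix:
R1 ← R1 / (-3/4).
R2 ← R2 − 4/3·R1.
R2 ← R2 / (-2/5).
R1 ← R1 − 4/5·R2.
Reading off the reduced rows gives u = -4, v = 2.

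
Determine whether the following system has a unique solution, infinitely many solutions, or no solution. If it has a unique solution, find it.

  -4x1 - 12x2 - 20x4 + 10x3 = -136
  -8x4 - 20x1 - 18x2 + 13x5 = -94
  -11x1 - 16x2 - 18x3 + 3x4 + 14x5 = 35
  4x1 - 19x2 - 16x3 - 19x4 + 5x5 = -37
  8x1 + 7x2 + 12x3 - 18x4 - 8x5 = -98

x1 = 4, x2 = 0, x3 = -2, x4 = 5, x5 = 2

Row-reduce the augmented matrix:
R1 ← R1 / (-4).
R2 ← R2 + 20·R1.
R3 ← R3 + 11·R1.
R4 ← R4 − 4·R1.
R5 ← R5 − 8·R1.
R2 ← R2 / (42).
R1 ← R1 − 3·R2.
R3 ← R3 − 17·R2.
R4 ← R4 + 31·R2.
R5 ← R5 + 17·R2.
R3 ← R3 / (-1061/42).
R1 ← R1 − 15/14·R3.
R2 ← R2 + 25/21·R3.
R4 ← R4 + 901/21·R3.
R5 ← R5 − 247/21·R3.
R4 ← R4 / (-6745/1061).
R1 ← R1 + 733/1061·R4.
R2 ← R2 − 1286/1061·R4.
R3 ← R3 + 872/1061·R4.
R5 ← R5 + 11772/1061·R4.
R5 ← R5 / (23727/13490).
R1 ← R1 + 7167/13490·R5.
R2 ← R2 + 2011/13490·R5.
R3 ← R3 + 2119/6745·R5.
R4 ← R4 − 521/13490·R5.
Reading off the reduced rows gives x1 = 4, x2 = 0, x3 = -2, x4 = 5, x5 = 2.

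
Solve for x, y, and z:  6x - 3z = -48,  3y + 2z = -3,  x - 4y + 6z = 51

Row-reduce the augmented matrix:
R1 ← R1 / (6).
R3 ← R3 − 1·R1.
R2 ← R2 / (3).
R3 ← R3 + 4·R2.
R3 ← R3 / (55/6).
R1 ← R1 + 1/2·R3.
R2 ← R2 − 2/3·R3.
Reading off the reduced rows gives x = -5, y = -5, z = 6.

x = -5, y = -5, z = 6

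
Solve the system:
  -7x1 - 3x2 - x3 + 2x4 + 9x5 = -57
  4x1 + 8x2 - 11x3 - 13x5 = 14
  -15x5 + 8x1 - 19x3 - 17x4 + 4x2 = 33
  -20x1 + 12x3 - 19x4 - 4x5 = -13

Row-reduce:
R1 ← R1 / (-7).
R2 ← R2 − 4·R1.
R3 ← R3 − 8·R1.
R4 ← R4 + 20·R1.
R2 ← R2 / (44/7).
R1 ← R1 − 3/7·R2.
R3 ← R3 − 4/7·R2.
R4 ← R4 − 60/7·R2.
R3 ← R3 / (-210/11).
R1 ← R1 − 41/44·R3.
R2 ← R2 + 81/44·R3.
R4 ← R4 − 337/11·R3.
R4 ← R4 / (-10511/210).
R1 ← R1 + 913/840·R4.
R2 ← R2 − 451/280·R4.
R3 ← R3 − 163/210·R4.
Rank is 4 with 5 unknowns, leaving x5 free.

infinitely many solutions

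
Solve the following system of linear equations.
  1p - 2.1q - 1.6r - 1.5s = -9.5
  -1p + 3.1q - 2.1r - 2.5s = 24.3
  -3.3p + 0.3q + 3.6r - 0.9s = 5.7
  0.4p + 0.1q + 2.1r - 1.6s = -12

Row-reduce the augmented matrix:
R2 ← R2 + 1·R1.
R3 ← R3 + 33/10·R1.
R4 ← R4 − 2/5·R1.
R1 ← R1 + 21/10·R2.
R3 ← R3 + 663/100·R2.
R4 ← R4 − 47/50·R2.
R3 ← R3 / (-26211/1000).
R1 ← R1 + 937/100·R3.
R2 ← R2 + 37/10·R3.
R4 ← R4 − 3109/500·R3.
R4 ← R4 / (-429781/87370).
R1 ← R1 − 14606/8737·R4.
R2 ← R2 − 4975/8737·R4.
R3 ← R3 − 10790/8737·R4.
Reading off the reduced rows gives p = -6, q = 4, r = -4, s = 1.

p = -6, q = 4, r = -4, s = 1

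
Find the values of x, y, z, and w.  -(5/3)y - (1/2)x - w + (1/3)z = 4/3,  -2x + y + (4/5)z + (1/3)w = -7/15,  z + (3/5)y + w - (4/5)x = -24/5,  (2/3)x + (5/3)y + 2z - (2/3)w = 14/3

x = 0, y = 2, z = -1, w = -5

Row-reduce the augmented matrix:
R1 ← R1 / (-1/2).
R2 ← R2 + 2·R1.
R3 ← R3 + 4/5·R1.
R4 ← R4 − 2/3·R1.
R2 ← R2 / (23/3).
R1 ← R1 − 10/3·R2.
R3 ← R3 − 49/15·R2.
R4 ← R4 + 5/9·R2.
R3 ← R3 / (399/575).
R1 ← R1 + 10/23·R3.
R2 ← R2 + 8/115·R3.
R4 ← R4 − 166/69·R3.
R4 ← R4 / (-15437/3591).
R1 ← R1 − 704/1197·R4.
R2 ← R2 − 767/1197·R4.
R3 ← R3 − 1300/1197·R4.
Reading off the reduced rows gives x = 0, y = 2, z = -1, w = -5.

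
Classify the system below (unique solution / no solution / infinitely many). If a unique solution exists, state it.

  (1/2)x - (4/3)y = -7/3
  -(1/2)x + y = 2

From equation 2: y = 2 + 1/2·x.
Substitute into equation 1 and solve: x = -2.
Then y = 1.

x = -2, y = 1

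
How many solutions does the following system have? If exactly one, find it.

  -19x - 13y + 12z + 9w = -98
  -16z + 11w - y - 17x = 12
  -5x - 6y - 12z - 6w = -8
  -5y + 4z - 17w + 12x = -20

infinitely many solutions

Row-reduce:
R1 ← R1 / (-19).
R2 ← R2 + 17·R1.
R3 ← R3 + 5·R1.
R4 ← R4 − 12·R1.
R2 ← R2 / (202/19).
R1 ← R1 − 13/19·R2.
R3 ← R3 + 49/19·R2.
R4 ← R4 + 251/19·R2.
R3 ← R3 / (-2186/101).
R1 ← R1 − 110/101·R3.
R2 ← R2 + 254/101·R3.
R4 ← R4 + 2186/101·R3.
Rank is 3 with 4 unknowns, leaving w free.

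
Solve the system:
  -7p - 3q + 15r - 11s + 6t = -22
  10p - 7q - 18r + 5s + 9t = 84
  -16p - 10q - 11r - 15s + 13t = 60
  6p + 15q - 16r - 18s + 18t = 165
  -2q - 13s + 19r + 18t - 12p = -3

p = 2, q = 1, r = -3, s = -2, t = 3

Row-reduce the augmented matrix:
R1 ← R1 / (-7).
R2 ← R2 − 10·R1.
R3 ← R3 + 16·R1.
R4 ← R4 − 6·R1.
R5 ← R5 + 12·R1.
R2 ← R2 / (-79/7).
R1 ← R1 − 3/7·R2.
R3 ← R3 + 22/7·R2.
R4 ← R4 − 87/7·R2.
R5 ← R5 − 22/7·R2.
R3 ← R3 / (-3653/79).
R1 ← R1 + 159/79·R3.
R2 ← R2 + 24/79·R3.
R4 ← R4 − 50/79·R3.
R5 ← R5 + 455/79·R3.
R4 ← R4 / (-142643/3653).
R1 ← R1 − 2167/3653·R4.
R2 ← R2 − 3153/3653·R4.
R3 ← R3 + 1037/3653·R4.
R5 ← R5 − 348/281·R4.
R5 ← R5 / (2089909/142643).
R1 ← R1 − 99649/142643·R5.
R2 ← R2 + 83094/142643·R5.
R3 ← R3 + 26688/142643·R5.
R4 ← R4 + 154949/142643·R5.
Reading off the reduced rows gives p = 2, q = 1, r = -3, s = -2, t = 3.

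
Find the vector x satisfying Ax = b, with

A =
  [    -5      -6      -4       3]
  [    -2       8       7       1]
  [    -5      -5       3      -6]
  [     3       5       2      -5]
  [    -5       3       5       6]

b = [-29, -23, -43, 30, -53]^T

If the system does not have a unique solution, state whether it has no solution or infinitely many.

x_1 = 5, x_2 = 3, x_3 = -5, x_4 = -2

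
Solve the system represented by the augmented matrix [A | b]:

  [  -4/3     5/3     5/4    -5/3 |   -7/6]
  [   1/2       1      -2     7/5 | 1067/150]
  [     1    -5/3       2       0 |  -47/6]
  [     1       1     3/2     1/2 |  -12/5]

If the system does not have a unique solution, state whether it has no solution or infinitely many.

Row-reduce the augmented matrix:
R1 ← R1 / (-4/3).
R2 ← R2 − 1/2·R1.
R3 ← R3 − 1·R1.
R4 ← R4 − 1·R1.
R2 ← R2 / (13/8).
R1 ← R1 + 5/4·R2.
R3 ← R3 + 5/12·R2.
R4 ← R4 − 9/4·R2.
R3 ← R3 / (397/156).
R1 ← R1 + 55/26·R3.
R2 ← R2 + 49/52·R3.
R4 ← R4 − 237/52·R3.
R4 ← R4 / (237/3970).
R1 ← R1 − 386/397·R4.
R2 ← R2 − 174/1985·R4.
R3 ← R3 + 164/397·R4.
Reading off the reduced rows gives x_1 = 0, x_2 = 3/2, x_3 = -8/3, x_4 = 1/5.

x_1 = 0, x_2 = 3/2, x_3 = -8/3, x_4 = 1/5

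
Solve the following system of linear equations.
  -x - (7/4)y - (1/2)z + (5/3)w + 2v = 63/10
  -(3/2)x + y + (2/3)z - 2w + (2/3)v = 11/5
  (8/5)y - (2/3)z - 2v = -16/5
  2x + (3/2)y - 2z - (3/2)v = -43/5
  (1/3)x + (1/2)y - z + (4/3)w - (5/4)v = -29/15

Row-reduce the augmented matrix:
R1 ← R1 / (-1).
R2 ← R2 + 3/2·R1.
R4 ← R4 − 2·R1.
R5 ← R5 − 1/3·R1.
R2 ← R2 / (29/8).
R1 ← R1 − 7/4·R2.
R3 ← R3 − 8/5·R2.
R4 ← R4 + 2·R2.
R5 ← R5 + 1/12·R2.
R3 ← R3 / (-562/435).
R1 ← R1 + 16/87·R3.
R2 ← R2 − 34/87·R3.
R4 ← R4 + 193/87·R3.
R5 ← R5 + 296/261·R3.
R4 ← R4 / (-2158/843).
R1 ← R1 − 188/843·R4.
R2 ← R2 + 180/281·R4.
R3 ← R3 + 432/281·R4.
R5 ← R5 − 106/2529·R4.
R5 ← R5 / (3389/12948).
R1 ← R1 + 523/1079·R5.
R2 ← R2 + 5365/3237·R5.
R3 ← R3 + 1055/1079·R5.
R4 ← R4 + 4853/4316·R5.
Reading off the reduced rows gives x = -14/5, y = -2, z = 0, w = 0, v = 0.

x = -14/5, y = -2, z = 0, w = 0, v = 0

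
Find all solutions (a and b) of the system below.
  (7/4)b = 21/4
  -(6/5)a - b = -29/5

a = 7/3, b = 3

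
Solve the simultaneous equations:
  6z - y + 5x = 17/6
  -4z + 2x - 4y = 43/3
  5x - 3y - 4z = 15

x = 1, y = -7/3, z = -3/4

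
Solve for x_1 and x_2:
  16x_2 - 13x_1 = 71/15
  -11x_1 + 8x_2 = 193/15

Row-reduce the augmented matrix:
R1 ← R1 / (-13).
R2 ← R2 + 11·R1.
R2 ← R2 / (-72/13).
R1 ← R1 + 16/13·R2.
Reading off the reduced rows gives x_1 = -7/3, x_2 = -8/5.

x_1 = -7/3, x_2 = -8/5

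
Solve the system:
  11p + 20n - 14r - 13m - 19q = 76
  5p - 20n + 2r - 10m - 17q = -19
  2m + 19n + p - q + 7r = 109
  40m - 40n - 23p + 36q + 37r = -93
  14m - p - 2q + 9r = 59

infinitely many solutions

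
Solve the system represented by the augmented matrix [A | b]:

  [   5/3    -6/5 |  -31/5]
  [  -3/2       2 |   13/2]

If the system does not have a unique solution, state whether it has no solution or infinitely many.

Row-reduce the augmented matrix:
R1 ← R1 / (5/3).
R2 ← R2 + 3/2·R1.
R2 ← R2 / (23/25).
R1 ← R1 + 18/25·R2.
Reading off the reduced rows gives x_1 = -3, x_2 = 1.

x_1 = -3, x_2 = 1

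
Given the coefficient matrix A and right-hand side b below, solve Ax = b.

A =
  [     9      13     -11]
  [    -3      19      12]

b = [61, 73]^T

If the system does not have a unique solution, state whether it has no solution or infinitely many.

infinitely many solutions

Row-reduce:
R1 ← R1 / (9).
R2 ← R2 + 3·R1.
R2 ← R2 / (70/3).
R1 ← R1 − 13/9·R2.
Rank is 2 with 3 unknowns, leaving x_3 free.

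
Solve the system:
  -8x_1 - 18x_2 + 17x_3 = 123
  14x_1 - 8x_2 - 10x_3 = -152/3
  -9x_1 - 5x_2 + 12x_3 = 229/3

Row-reduce the augmented matrix:
R1 ← R1 / (-8).
R2 ← R2 − 14·R1.
R3 ← R3 + 9·R1.
R2 ← R2 / (-79/2).
R1 ← R1 − 9/4·R2.
R3 ← R3 − 61/4·R2.
R3 ← R3 / (1/2).
R1 ← R1 + 1·R3.
R2 ← R2 + 1/2·R3.
Reading off the reduced rows gives x_1 = -3, x_2 = -8/3, x_3 = 3.

x_1 = -3, x_2 = -8/3, x_3 = 3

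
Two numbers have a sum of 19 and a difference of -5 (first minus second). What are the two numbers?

Let x = first number, y = second number.
  x + y = 19
  x - y = -5
Row-reduce the augmented matrix:
R2 ← R2 − 1·R1.
R2 ← R2 / (-2).
R1 ← R1 − 1·R2.
Reading off the reduced rows gives x = 7, y = 12.

first number: 7, second number: 12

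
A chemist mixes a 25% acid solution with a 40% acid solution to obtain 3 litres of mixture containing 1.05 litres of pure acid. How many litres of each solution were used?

litres of solution A: 1, litres of solution B: 2

Let a = litres of solution A, b = litres of solution B.
  b + a = 3
  (2/5)b + (1/4)a = 21/20
From equation 1: a = 3 − b.
Substitute into equation 2 and solve: b = 2.
Then a = 1.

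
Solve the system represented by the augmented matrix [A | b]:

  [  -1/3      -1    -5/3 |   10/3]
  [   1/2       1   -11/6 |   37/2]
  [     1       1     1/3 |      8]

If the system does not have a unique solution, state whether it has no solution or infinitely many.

Row-reduce the augmented matrix:
R1 ← R1 / (-1/3).
R2 ← R2 − 1/2·R1.
R3 ← R3 − 1·R1.
R2 ← R2 / (-1/2).
R1 ← R1 − 3·R2.
R3 ← R3 + 2·R2.
R3 ← R3 / (38/3).
R1 ← R1 + 21·R3.
R2 ← R2 − 26/3·R3.
Reading off the reduced rows gives x_1 = 5, x_2 = 5, x_3 = -6.

x_1 = 5, x_2 = 5, x_3 = -6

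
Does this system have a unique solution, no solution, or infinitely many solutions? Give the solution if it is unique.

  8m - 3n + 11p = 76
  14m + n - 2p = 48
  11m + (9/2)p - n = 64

Row-reduce:
R1 ← R1 / (8).
R2 ← R2 − 14·R1.
R3 ← R3 − 11·R1.
R2 ← R2 / (25/4).
R1 ← R1 + 3/8·R2.
R3 ← R3 − 25/8·R2.
Row 3 reduces to 0 = 2, a contradiction. The system is inconsistent.

no solution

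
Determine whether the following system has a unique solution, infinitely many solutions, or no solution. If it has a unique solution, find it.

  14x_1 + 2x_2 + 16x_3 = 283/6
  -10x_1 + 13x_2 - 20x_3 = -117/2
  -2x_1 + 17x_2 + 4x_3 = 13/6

x_1 = 3/4, x_2 = -1/3, x_3 = 7/3

Row-reduce the augmented matrix:
R1 ← R1 / (14).
R2 ← R2 + 10·R1.
R3 ← R3 + 2·R1.
R2 ← R2 / (101/7).
R1 ← R1 − 1/7·R2.
R3 ← R3 − 121/7·R2.
R3 ← R3 / (1672/101).
R1 ← R1 − 124/101·R3.
R2 ← R2 + 60/101·R3.
Reading off the reduced rows gives x_1 = 3/4, x_2 = -1/3, x_3 = 7/3.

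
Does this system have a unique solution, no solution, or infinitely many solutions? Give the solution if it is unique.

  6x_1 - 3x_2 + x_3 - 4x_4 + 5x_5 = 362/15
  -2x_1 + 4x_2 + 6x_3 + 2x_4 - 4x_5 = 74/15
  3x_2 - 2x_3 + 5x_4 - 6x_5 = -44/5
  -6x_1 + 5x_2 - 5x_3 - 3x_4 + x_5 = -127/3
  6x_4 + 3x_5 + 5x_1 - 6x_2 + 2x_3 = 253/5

Row-reduce the augmented matrix:
R1 ← R1 / (6).
R2 ← R2 + 2·R1.
R4 ← R4 + 6·R1.
R5 ← R5 − 5·R1.
R2 ← R2 / (3).
R1 ← R1 + 1/2·R2.
R3 ← R3 − 3·R2.
R4 ← R4 − 2·R2.
R5 ← R5 + 7/2·R2.
R3 ← R3 / (-25/3).
R1 ← R1 − 11/9·R3.
R2 ← R2 − 19/9·R3.
R4 ← R4 + 74/9·R3.
R5 ← R5 − 77/9·R3.
R4 ← R4 / (-293/25).
R1 ← R1 − 2/25·R4.
R2 ← R2 − 33/25·R4.
R3 ← R3 + 13/25·R4.
R5 ← R5 − 364/25·R4.
R5 ← R5 / (5474/879).
R1 ← R1 + 5/293·R5.
R2 ← R2 + 394/879·R5.
R3 ← R3 + 49/879·R5.
R4 ← R4 + 838/879·R5.
Reading off the reduced rows gives x_1 = 3, x_2 = -3/5, x_3 = 3, x_4 = 3, x_5 = 8/3.

x_1 = 3, x_2 = -3/5, x_3 = 3, x_4 = 3, x_5 = 8/3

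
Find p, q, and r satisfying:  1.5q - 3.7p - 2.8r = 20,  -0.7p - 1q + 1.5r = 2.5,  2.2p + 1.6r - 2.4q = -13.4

p = -5, q = 1, r = 0

Row-reduce the augmented matrix:
R1 ← R1 / (-37/10).
R2 ← R2 + 7/10·R1.
R3 ← R3 − 11/5·R1.
R2 ← R2 / (-95/74).
R1 ← R1 + 15/37·R2.
R3 ← R3 + 279/185·R2.
R3 ← R3 / (-5817/2375).
R1 ← R1 − 11/95·R3.
R2 ← R2 + 751/475·R3.
Reading off the reduced rows gives p = -5, q = 1, r = 0.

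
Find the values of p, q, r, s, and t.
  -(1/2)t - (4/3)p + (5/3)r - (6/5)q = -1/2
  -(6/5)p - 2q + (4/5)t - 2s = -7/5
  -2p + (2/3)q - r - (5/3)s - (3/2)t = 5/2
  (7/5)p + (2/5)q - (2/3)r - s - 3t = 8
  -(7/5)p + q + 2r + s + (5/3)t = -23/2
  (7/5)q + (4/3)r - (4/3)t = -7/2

p = 0, q = -5/2, r = -3, s = 2, t = -3

Row-reduce the augmented matrix:
R1 ← R1 / (-4/3).
R2 ← R2 + 6/5·R1.
R3 ← R3 + 2·R1.
R4 ← R4 − 7/5·R1.
R5 ← R5 + 7/5·R1.
R2 ← R2 / (-23/25).
R1 ← R1 − 9/10·R2.
R3 ← R3 − 37/15·R2.
R4 ← R4 + 43/50·R2.
R5 ← R5 − 113/50·R2.
R6 ← R6 − 7/5·R2.
R3 ← R3 / (-173/23).
R1 ← R1 + 125/46·R3.
R2 ← R2 − 75/46·R3.
R4 ← R4 − 343/138·R3.
R5 ← R5 + 79/23·R3.
R6 ← R6 + 131/138·R3.
R4 ← R4 / (-4525/3114).
R1 ← R1 − 605/1038·R4.
R2 ← R2 − 225/346·R4.
R3 ← R3 − 485/519·R4.
R5 ← R5 + 365/519·R4.
R6 ← R6 + 6715/3114·R4.
R5 ← R5 / (80498/13575).
R1 ← R1 + 3981/4525·R5.
R2 ← R2 + 2272/905·R5.
R3 ← R3 + 25443/9050·R5.
R4 ← R4 − 59693/22625·R5.
R6 ← R6 − 80498/13575·R5.
R6 reduces to 0 = 0, so the extra equation is consistent.
Reading off the reduced rows gives p = 0, q = -5/2, r = -3, s = 2, t = -3.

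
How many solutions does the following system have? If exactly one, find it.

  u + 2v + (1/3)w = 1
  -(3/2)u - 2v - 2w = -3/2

Row-reduce:
R2 ← R2 + 3/2·R1.
R1 ← R1 − 2·R2.
Rank is 2 with 3 unknowns, leaving w free.

infinitely many solutions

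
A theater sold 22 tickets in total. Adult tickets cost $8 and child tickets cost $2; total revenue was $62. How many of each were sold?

adult tickets: 3, child tickets: 19

Let a = adult tickets, c = child tickets.
  c + a = 22
  8a + 2c = 62
Row-reduce the augmented matrix:
R2 ← R2 − 8·R1.
R2 ← R2 / (-6).
R1 ← R1 − 1·R2.
Reading off the reduced rows gives a = 3, c = 19.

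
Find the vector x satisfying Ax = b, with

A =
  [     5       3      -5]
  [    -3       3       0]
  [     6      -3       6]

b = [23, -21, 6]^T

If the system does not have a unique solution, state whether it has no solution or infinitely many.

x_1 = 3, x_2 = -4, x_3 = -4

Row-reduce the augmented matrix:
R1 ← R1 / (5).
R2 ← R2 + 3·R1.
R3 ← R3 − 6·R1.
R2 ← R2 / (24/5).
R1 ← R1 − 3/5·R2.
R3 ← R3 + 33/5·R2.
R3 ← R3 / (63/8).
R1 ← R1 + 5/8·R3.
R2 ← R2 + 5/8·R3.
Reading off the reduced rows gives x_1 = 3, x_2 = -4, x_3 = -4.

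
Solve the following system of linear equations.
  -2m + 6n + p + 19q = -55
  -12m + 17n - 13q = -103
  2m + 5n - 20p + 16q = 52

infinitely many solutions

Row-reduce:
R1 ← R1 / (-2).
R2 ← R2 + 12·R1.
R3 ← R3 − 2·R1.
R2 ← R2 / (-19).
R1 ← R1 + 3·R2.
R3 ← R3 − 11·R2.
R3 ← R3 / (-427/19).
R1 ← R1 − 17/38·R3.
R2 ← R2 − 6/19·R3.
Rank is 3 with 4 unknowns, leaving q free.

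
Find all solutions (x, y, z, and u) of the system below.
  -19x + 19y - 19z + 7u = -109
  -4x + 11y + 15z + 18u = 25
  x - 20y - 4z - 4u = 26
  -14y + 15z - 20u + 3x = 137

Row-reduce the augmented matrix:
R1 ← R1 / (-19).
R2 ← R2 + 4·R1.
R3 ← R3 − 1·R1.
R4 ← R4 − 3·R1.
R2 ← R2 / (7).
R1 ← R1 + 1·R2.
R3 ← R3 + 19·R2.
R4 ← R4 + 11·R2.
R3 ← R3 / (326/7).
R1 ← R1 − 26/7·R3.
R2 ← R2 − 19/7·R3.
R4 ← R4 − 293/7·R3.
R4 ← R4 / (-185679/6194).
R1 ← R1 + 4012/3097·R4.
R2 ← R2 + 259/6194·R4.
R3 ← R3 − 5483/6194·R4.
Reading off the reduced rows gives x = -2, y = -2, z = 5, u = -2.

x = -2, y = -2, z = 5, u = -2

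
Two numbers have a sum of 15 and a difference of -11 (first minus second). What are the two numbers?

first number: 2, second number: 13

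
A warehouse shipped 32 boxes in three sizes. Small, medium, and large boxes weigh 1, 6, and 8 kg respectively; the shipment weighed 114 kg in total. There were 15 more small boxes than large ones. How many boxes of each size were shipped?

Let s = small boxes, m = medium boxes, l = large boxes.
  s + m + l = 32
  s + 6m + 8l = 114
  s - l = 15
Row-reduce the augmented matrix:
R2 ← R2 − 1·R1.
R3 ← R3 − 1·R1.
R2 ← R2 / (5).
R1 ← R1 − 1·R2.
R3 ← R3 + 1·R2.
R3 ← R3 / (-3/5).
R1 ← R1 + 2/5·R3.
R2 ← R2 − 7/5·R3.
Reading off the reduced rows gives s = 16, m = 15, l = 1.

small boxes: 16, medium boxes: 15, large boxes: 1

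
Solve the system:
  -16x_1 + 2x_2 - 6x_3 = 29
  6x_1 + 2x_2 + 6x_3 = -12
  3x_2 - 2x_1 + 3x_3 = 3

no solution

Row-reduce:
R1 ← R1 / (-16).
R2 ← R2 − 6·R1.
R3 ← R3 + 2·R1.
R2 ← R2 / (11/4).
R1 ← R1 + 1/8·R2.
R3 ← R3 − 11/4·R2.
Row 3 reduces to 0 = 1/2, a contradiction. The system is inconsistent.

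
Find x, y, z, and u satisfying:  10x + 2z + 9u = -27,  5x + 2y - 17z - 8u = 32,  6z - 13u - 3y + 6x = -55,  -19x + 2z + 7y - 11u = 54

Row-reduce the augmented matrix:
R1 ← R1 / (10).
R2 ← R2 − 5·R1.
R3 ← R3 − 6·R1.
R4 ← R4 + 19·R1.
R2 ← R2 / (2).
R3 ← R3 + 3·R2.
R4 ← R4 − 7·R2.
R3 ← R3 / (-111/5).
R1 ← R1 − 1/5·R3.
R2 ← R2 + 9·R3.
R4 ← R4 − 344/5·R3.
R4 ← R4 / (-28985/444).
R1 ← R1 − 251/444·R4.
R2 ← R2 − 326/37·R4.
R3 ← R3 − 743/444·R4.
Reading off the reduced rows gives x = -3, y = 2, z = -3, u = 1.

x = -3, y = 2, z = -3, u = 1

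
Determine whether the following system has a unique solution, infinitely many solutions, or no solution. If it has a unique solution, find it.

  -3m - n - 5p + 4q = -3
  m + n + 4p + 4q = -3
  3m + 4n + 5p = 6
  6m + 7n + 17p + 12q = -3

infinitely many solutions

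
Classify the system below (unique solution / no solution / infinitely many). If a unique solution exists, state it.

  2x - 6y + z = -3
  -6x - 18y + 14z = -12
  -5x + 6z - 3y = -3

infinitely many solutions

Row-reduce:
R1 ← R1 / (2).
R2 ← R2 + 6·R1.
R3 ← R3 + 5·R1.
R2 ← R2 / (-36).
R1 ← R1 + 3·R2.
R3 ← R3 + 18·R2.
Rank is 2 with 3 unknowns, leaving z free.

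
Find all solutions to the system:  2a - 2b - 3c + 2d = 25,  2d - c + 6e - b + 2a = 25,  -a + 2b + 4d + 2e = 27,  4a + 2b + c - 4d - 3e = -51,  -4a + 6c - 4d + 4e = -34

a = -3, b = -2, c = -5, d = 6, e = 2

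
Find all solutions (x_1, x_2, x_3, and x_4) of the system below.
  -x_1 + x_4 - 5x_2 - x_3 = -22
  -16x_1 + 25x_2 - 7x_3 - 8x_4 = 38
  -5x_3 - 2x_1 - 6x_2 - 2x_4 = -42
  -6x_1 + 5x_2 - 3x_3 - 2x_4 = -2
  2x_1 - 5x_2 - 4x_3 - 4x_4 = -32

x_1 = 2, x_2 = 4, x_3 = 2, x_4 = 2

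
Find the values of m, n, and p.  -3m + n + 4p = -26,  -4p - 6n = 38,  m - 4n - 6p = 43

m = 1, n = -3, p = -5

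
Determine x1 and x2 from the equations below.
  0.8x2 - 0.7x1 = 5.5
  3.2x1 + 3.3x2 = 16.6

Row-reduce the augmented matrix:
R1 ← R1 / (-7/10).
R2 ← R2 − 16/5·R1.
R2 ← R2 / (487/70).
R1 ← R1 + 8/7·R2.
Reading off the reduced rows gives x1 = -1, x2 = 6.

x1 = -1, x2 = 6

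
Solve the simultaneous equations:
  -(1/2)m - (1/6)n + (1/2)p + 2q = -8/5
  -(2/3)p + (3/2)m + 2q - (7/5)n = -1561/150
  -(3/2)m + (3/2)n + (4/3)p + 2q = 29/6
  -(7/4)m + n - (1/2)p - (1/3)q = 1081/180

m = -13/5, n = 8/5, p = 7/5, q = -5/3

Row-reduce the augmented matrix:
R1 ← R1 / (-1/2).
R2 ← R2 − 3/2·R1.
R3 ← R3 + 3/2·R1.
R4 ← R4 + 7/4·R1.
R2 ← R2 / (-19/10).
R1 ← R1 − 1/3·R2.
R3 ← R3 − 2·R2.
R4 ← R4 − 19/12·R2.
R3 ← R3 / (27/38).
R1 ← R1 + 146/171·R3.
R2 ← R2 + 25/57·R3.
R4 ← R4 + 14/9·R3.
R4 ← R4 / (730/81).
R1 ← R1 − 220/81·R4.
R2 ← R2 + 40/27·R4.
R3 ← R3 − 56/9·R4.
Reading off the reduced rows gives m = -13/5, n = 8/5, p = 7/5, q = -5/3.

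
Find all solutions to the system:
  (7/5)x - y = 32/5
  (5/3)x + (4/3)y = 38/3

x = 6, y = 2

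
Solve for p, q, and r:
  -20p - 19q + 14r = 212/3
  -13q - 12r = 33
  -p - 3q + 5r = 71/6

Row-reduce the augmented matrix:
R1 ← R1 / (-20).
R3 ← R3 + 1·R1.
R2 ← R2 / (-13).
R1 ← R1 − 19/20·R2.
R3 ← R3 + 41/20·R2.
R3 ← R3 / (161/26).
R1 ← R1 + 41/26·R3.
R2 ← R2 − 12/13·R3.
Reading off the reduced rows gives p = -1/3, q = -3, r = 1/2.

p = -1/3, q = -3, r = 1/2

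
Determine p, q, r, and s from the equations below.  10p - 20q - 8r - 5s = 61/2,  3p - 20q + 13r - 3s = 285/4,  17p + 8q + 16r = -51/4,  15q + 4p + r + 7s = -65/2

p = -3/4, q = -3, r = 3/2, s = 2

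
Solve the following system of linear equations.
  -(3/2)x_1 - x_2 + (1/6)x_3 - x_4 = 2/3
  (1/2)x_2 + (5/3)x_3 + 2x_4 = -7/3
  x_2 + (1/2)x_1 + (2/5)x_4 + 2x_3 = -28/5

infinitely many solutions

Row-reduce:
R1 ← R1 / (-3/2).
R3 ← R3 − 1/2·R1.
R2 ← R2 / (1/2).
R1 ← R1 − 2/3·R2.
R3 ← R3 − 2/3·R2.
R3 ← R3 / (-1/6).
R1 ← R1 + 7/3·R3.
R2 ← R2 − 10/3·R3.
Rank is 3 with 4 unknowns, leaving x_4 free.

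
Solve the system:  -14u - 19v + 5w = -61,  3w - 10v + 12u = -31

infinitely many solutions

Row-reduce:
R1 ← R1 / (-14).
R2 ← R2 − 12·R1.
R2 ← R2 / (-184/7).
R1 ← R1 − 19/14·R2.
Rank is 2 with 3 unknowns, leaving w free.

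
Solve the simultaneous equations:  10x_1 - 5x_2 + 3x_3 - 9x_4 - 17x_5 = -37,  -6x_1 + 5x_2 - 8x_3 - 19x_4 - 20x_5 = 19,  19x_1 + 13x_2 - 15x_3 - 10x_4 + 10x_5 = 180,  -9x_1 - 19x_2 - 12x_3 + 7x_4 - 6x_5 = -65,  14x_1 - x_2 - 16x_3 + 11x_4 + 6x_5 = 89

x_1 = 2, x_2 = 4, x_3 = -4, x_4 = -1, x_5 = 2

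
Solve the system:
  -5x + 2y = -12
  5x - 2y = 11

no solution

Row-reduce:
R1 ← R1 / (-5).
R2 ← R2 − 5·R1.
Row 2 reduces to 0 = -1, a contradiction. The system is inconsistent.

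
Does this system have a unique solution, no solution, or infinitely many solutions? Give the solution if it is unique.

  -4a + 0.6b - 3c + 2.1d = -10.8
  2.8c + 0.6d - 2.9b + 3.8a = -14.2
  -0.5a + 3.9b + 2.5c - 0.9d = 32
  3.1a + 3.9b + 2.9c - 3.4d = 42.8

Row-reduce the augmented matrix:
R1 ← R1 / (-4).
R2 ← R2 − 19/5·R1.
R3 ← R3 + 1/2·R1.
R4 ← R4 − 31/10·R1.
R2 ← R2 / (-233/100).
R1 ← R1 + 3/20·R2.
R3 ← R3 − 153/40·R2.
R4 ← R4 − 873/200·R2.
R3 ← R3 / (2603/932).
R1 ← R1 − 351/466·R3.
R2 ← R2 − 5/233·R3.
R4 ← R4 − 2243/4660·R3.
R4 ← R4 / (332549/130150).
R1 ← R1 + 39759/26030·R4.
R2 ← R2 + 2961/2603·R4.
R3 ← R3 − 28869/26030·R4.
Reading off the reduced rows gives a = 0, b = 6, c = 2, d = -4.

a = 0, b = 6, c = 2, d = -4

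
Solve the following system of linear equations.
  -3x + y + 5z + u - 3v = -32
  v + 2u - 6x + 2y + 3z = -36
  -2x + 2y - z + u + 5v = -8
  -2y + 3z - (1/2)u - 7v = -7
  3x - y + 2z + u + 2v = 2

no solution

Row-reduce:
R1 ← R1 / (-3).
R2 ← R2 + 6·R1.
R3 ← R3 + 2·R1.
R5 ← R5 − 3·R1.
Swap R2 and R3.
R2 ← R2 / (4/3).
R1 ← R1 + 1/3·R2.
R4 ← R4 + 2·R2.
R3 ← R3 / (-7).
R1 ← R1 + 11/4·R3.
R2 ← R2 + 13/4·R3.
R4 ← R4 + 7/2·R3.
R5 ← R5 − 7·R3.
Swap R4 and R5.
R4 ← R4 / (2).
R1 ← R1 + 1/4·R4.
R2 ← R2 − 1/4·R4.
Row 5 reduces to 0 = -1, a contradiction. The system is inconsistent.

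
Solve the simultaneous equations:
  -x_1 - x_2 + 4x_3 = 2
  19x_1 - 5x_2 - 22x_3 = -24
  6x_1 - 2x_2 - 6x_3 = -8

no solution

Row-reduce:
R1 ← R1 / (-1).
R2 ← R2 − 19·R1.
R3 ← R3 − 6·R1.
R2 ← R2 / (-24).
R1 ← R1 − 1·R2.
R3 ← R3 + 8·R2.
Row 3 reduces to 0 = -2/3, a contradiction. The system is inconsistent.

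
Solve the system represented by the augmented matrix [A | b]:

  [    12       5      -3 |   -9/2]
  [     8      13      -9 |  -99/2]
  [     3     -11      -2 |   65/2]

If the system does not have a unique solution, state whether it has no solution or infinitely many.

x_1 = 3/2, x_2 = -3, x_3 = 5/2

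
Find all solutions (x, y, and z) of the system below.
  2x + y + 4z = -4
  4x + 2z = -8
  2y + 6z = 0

infinitely many solutions

Row-reduce:
R1 ← R1 / (2).
R2 ← R2 − 4·R1.
R2 ← R2 / (-2).
R1 ← R1 − 1/2·R2.
R3 ← R3 − 2·R2.
Rank is 2 with 3 unknowns, leaving z free.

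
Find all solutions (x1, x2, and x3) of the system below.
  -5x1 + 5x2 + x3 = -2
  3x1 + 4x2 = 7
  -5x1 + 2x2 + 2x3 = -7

x1 = 1, x2 = 1, x3 = -2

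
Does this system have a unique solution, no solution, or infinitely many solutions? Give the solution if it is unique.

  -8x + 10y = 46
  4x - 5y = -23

Row-reduce:
R1 ← R1 / (-8).
R2 ← R2 − 4·R1.
Rank is 1 with 2 unknowns, leaving y free.

infinitely many solutions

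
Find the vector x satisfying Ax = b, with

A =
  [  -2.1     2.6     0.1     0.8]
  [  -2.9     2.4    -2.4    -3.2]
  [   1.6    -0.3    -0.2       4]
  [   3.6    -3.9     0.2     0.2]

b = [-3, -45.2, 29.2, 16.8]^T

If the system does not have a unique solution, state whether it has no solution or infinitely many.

x_1 = 4, x_2 = 0, x_3 = 6, x_4 = 6

Row-reduce the augmented matrix:
R1 ← R1 / (-21/10).
R2 ← R2 + 29/10·R1.
R3 ← R3 − 8/5·R1.
R4 ← R4 − 18/5·R1.
R2 ← R2 / (-25/21).
R1 ← R1 + 26/21·R2.
R3 ← R3 − 353/210·R2.
R4 ← R4 − 39/70·R2.
R3 ← R3 / (-9269/2500).
R1 ← R1 − 324/125·R3.
R2 ← R2 − 533/250·R3.
R4 ← R4 + 2041/2500·R3.
R4 ← R4 / (-427/3565).
R1 ← R1 − 28448/9269·R4.
R2 ← R2 − 1976/713·R4.
R3 ← R3 − 3672/9269·R4.
Reading off the reduced rows gives x_1 = 4, x_2 = 0, x_3 = 6, x_4 = 6.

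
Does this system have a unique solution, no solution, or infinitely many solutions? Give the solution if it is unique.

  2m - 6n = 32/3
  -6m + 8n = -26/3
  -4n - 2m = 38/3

Row-reduce the augmented matrix:
R1 ← R1 / (2).
R2 ← R2 + 6·R1.
R3 ← R3 + 2·R1.
R2 ← R2 / (-10).
R1 ← R1 + 3·R2.
R3 ← R3 + 10·R2.
R3 reduces to 0 = 0, so the extra equation is consistent.
Reading off the reduced rows gives m = -5/3, n = -7/3.

m = -5/3, n = -7/3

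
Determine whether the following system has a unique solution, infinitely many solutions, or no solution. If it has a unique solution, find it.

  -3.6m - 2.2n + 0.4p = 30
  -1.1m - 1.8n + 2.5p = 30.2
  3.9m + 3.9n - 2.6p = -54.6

m = -4, n = -6, p = 6

Row-reduce the augmented matrix:
R1 ← R1 / (-18/5).
R2 ← R2 + 11/10·R1.
R3 ← R3 − 39/10·R1.
R2 ← R2 / (-203/180).
R1 ← R1 − 11/18·R2.
R3 ← R3 − 91/60·R2.
R3 ← R3 / (299/290).
R1 ← R1 − 239/203·R3.
R2 ← R2 + 428/203·R3.
Reading off the reduced rows gives m = -4, n = -6, p = 6.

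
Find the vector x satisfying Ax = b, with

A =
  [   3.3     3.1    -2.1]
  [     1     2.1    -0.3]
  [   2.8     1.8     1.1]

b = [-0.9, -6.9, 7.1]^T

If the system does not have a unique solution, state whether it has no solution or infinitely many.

Row-reduce the augmented matrix:
R1 ← R1 / (33/10).
R2 ← R2 − 1·R1.
R3 ← R3 − 14/5·R1.
R2 ← R2 / (383/330).
R1 ← R1 − 31/33·R2.
R3 ← R3 + 137/165·R2.
R3 ← R3 / (11959/3830).
R1 ← R1 + 348/383·R3.
R2 ← R2 − 111/383·R3.
Reading off the reduced rows gives x_1 = 6, x_2 = -6, x_3 = 1.

x_1 = 6, x_2 = -6, x_3 = 1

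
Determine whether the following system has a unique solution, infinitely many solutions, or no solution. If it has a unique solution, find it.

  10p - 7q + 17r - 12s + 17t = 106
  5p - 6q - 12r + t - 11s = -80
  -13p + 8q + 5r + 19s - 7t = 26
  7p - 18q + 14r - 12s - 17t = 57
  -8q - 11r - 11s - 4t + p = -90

Row-reduce the augmented matrix:
R1 ← R1 / (10).
R2 ← R2 − 5·R1.
R3 ← R3 + 13·R1.
R4 ← R4 − 7·R1.
R5 ← R5 − 1·R1.
R2 ← R2 / (-5/2).
R1 ← R1 + 7/10·R2.
R3 ← R3 + 11/10·R2.
R4 ← R4 + 131/10·R2.
R5 ← R5 + 73/10·R2.
R3 ← R3 / (903/25).
R1 ← R1 − 186/25·R3.
R2 ← R2 − 41/5·R3.
R4 ← R4 − 2738/25·R3.
R5 ← R5 − 1179/25·R3.
R4 ← R4 / (725/129).
R1 ← R1 + 41/43·R4.
R2 ← R2 − 94/129·R4.
R3 ← R3 − 20/129·R4.
R5 ← R5 + 108/43·R4.
R5 ← R5 / (-20379/725).
R1 ← R1 + 39031/5075·R5.
R2 ← R2 − 23893/5075·R5.
R3 ← R3 − 1788/1015·R5.
R4 ← R4 + 40988/5075·R5.
Reading off the reduced rows gives p = 3, q = 2, r = 6, s = 1, t = 0.

p = 3, q = 2, r = 6, s = 1, t = 0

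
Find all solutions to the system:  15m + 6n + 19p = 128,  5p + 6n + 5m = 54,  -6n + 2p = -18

Row-reduce:
R1 ← R1 / (15).
R2 ← R2 − 5·R1.
R2 ← R2 / (4).
R1 ← R1 − 2/5·R2.
R3 ← R3 + 6·R2.
Row 3 reduces to 0 = -1, a contradiction. The system is inconsistent.

no solution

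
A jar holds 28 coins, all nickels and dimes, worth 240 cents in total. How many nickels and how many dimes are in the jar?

nickels: 8, dimes: 20

Let n = nickels, d = dimes.
  n + d = 28
  5n + 10d = 240
From equation 1: n = 28 − d.
Substitute into equation 2 and solve: d = 20.
Then n = 8.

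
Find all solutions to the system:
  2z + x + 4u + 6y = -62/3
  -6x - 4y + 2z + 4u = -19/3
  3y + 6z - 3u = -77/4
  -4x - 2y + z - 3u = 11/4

Row-reduce the augmented matrix:
R2 ← R2 + 6·R1.
R4 ← R4 + 4·R1.
R2 ← R2 / (32).
R1 ← R1 − 6·R2.
R3 ← R3 − 3·R2.
R4 ← R4 − 22·R2.
R3 ← R3 / (75/16).
R1 ← R1 + 5/8·R3.
R2 ← R2 − 7/16·R3.
R4 ← R4 + 5/8·R3.
R4 ← R4 / (-7).
R1 ← R1 + 2·R4.
R2 ← R2 − 7/5·R4.
R3 ← R3 + 6/5·R4.
Reading off the reduced rows gives x = 1/3, y = -5/3, z = -3, u = -5/4.

x = 1/3, y = -5/3, z = -3, u = -5/4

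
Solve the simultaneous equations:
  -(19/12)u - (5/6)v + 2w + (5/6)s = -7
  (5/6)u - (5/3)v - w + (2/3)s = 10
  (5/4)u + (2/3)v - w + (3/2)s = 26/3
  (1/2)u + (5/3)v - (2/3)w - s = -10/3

Row-reduce:
R1 ← R1 / (-19/12).
R2 ← R2 − 5/6·R1.
R3 ← R3 − 5/4·R1.
R4 ← R4 − 1/2·R1.
R2 ← R2 / (-40/19).
R1 ← R1 − 10/19·R2.
R3 ← R3 − 1/114·R2.
R4 ← R4 − 80/57·R2.
R3 ← R3 / (139/240).
R1 ← R1 + 5/4·R3.
R2 ← R2 + 1/40·R3.
Row 4 reduces to 0 = -4/3, a contradiction. The system is inconsistent.

no solution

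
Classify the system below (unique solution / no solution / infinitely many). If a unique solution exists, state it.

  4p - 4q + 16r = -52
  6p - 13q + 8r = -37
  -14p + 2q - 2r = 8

Row-reduce the augmented matrix:
R1 ← R1 / (4).
R2 ← R2 − 6·R1.
R3 ← R3 + 14·R1.
R2 ← R2 / (-7).
R1 ← R1 + 1·R2.
R3 ← R3 + 12·R2.
R3 ← R3 / (570/7).
R1 ← R1 − 44/7·R3.
R2 ← R2 − 16/7·R3.
Reading off the reduced rows gives p = 0, q = 1, r = -3.

p = 0, q = 1, r = -3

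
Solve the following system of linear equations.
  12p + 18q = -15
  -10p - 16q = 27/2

Row-reduce the augmented matrix:
R1 ← R1 / (12).
R2 ← R2 + 10·R1.
R2 ← R2 / (-1).
R1 ← R1 − 3/2·R2.
Reading off the reduced rows gives p = 1/4, q = -1.

p = 1/4, q = -1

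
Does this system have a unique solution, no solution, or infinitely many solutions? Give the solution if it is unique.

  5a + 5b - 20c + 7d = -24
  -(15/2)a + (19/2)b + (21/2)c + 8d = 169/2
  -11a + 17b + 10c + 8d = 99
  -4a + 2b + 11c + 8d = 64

no solution

Row-reduce:
R1 ← R1 / (5).
R2 ← R2 + 15/2·R1.
R3 ← R3 + 11·R1.
R4 ← R4 + 4·R1.
R2 ← R2 / (17).
R1 ← R1 − 1·R2.
R3 ← R3 − 28·R2.
R4 ← R4 − 6·R2.
R3 ← R3 / (-32/17).
R1 ← R1 + 97/34·R3.
R2 ← R2 + 39/34·R3.
R4 ← R4 − 32/17·R3.
Row 4 reduces to 0 = -6, a contradiction. The system is inconsistent.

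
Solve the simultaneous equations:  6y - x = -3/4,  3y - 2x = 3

From equation 1: x = 3/4 + 6·y.
Substitute into equation 2 and solve: y = -1/2.
Then x = -9/4.

x = -9/4, y = -1/2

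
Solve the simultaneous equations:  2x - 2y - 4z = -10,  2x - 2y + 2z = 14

Row-reduce:
R1 ← R1 / (2).
R2 ← R2 − 2·R1.
R2 ← R2 / (6).
R1 ← R1 + 2·R2.
Rank is 2 with 3 unknowns, leaving y free.

infinitely many solutions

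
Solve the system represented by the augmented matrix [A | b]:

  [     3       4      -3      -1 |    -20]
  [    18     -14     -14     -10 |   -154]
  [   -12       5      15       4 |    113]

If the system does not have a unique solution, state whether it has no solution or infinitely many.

Row-reduce:
R1 ← R1 / (3).
R2 ← R2 − 18·R1.
R3 ← R3 + 12·R1.
R2 ← R2 / (-38).
R1 ← R1 − 4/3·R2.
R3 ← R3 − 21·R2.
R3 ← R3 / (99/19).
R1 ← R1 + 49/57·R3.
R2 ← R2 + 2/19·R3.
Rank is 3 with 4 unknowns, leaving x_4 free.

infinitely many solutions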